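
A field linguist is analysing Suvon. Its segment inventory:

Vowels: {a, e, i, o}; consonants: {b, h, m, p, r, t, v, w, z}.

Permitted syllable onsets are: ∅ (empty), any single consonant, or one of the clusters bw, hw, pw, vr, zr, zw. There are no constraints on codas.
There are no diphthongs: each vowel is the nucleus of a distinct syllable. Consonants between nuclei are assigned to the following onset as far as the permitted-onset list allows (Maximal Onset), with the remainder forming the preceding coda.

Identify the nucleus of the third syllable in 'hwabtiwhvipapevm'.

i

Nuclei (vowels): a, i, i, a, e → 5 syllables.
The third nucleus (vowel 3 from the left) is /i/.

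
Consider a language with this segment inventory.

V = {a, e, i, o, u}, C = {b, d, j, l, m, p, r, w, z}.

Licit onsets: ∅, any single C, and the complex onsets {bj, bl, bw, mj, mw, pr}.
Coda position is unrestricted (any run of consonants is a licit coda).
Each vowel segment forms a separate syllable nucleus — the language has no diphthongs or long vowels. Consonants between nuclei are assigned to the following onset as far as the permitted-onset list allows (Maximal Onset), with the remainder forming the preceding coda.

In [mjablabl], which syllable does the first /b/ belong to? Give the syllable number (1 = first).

2

Nuclei (vowels): a, a → 2 syllables.
Between /a/ (V1) and /a/ (V2): cluster /bl/ — /bl/ is itself a permitted onset, so the whole cluster goes right; preceding coda = ∅.
Putting it together: mja.blabl.
The first /b/ is in the onset of syllable 2 (/blabl/).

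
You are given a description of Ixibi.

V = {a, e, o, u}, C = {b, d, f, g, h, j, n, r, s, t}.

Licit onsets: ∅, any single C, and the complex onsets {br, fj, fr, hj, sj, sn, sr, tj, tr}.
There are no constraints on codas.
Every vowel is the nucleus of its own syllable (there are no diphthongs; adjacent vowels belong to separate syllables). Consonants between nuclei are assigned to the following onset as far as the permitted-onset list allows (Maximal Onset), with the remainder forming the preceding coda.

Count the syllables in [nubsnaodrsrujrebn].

Nuclei (vowels): u, a, o, u, e → 5 syllables.

5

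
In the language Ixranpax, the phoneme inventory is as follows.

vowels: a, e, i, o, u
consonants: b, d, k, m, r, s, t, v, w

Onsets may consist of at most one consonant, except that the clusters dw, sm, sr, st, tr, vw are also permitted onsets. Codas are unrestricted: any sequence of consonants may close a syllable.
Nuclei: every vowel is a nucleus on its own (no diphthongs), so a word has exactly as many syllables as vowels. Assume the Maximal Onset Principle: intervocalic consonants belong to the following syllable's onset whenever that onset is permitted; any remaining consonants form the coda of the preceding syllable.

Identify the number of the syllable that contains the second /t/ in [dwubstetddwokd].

The vowels are u, e, o — 3 nuclei, so 3 syllables.
σ1/σ2 boundary: /bst/ splits as /b/ + /st/ (/st/ is the longest suffix that is a licit onset).
σ2/σ3 boundary: /tddw/ splits as /td/ + /dw/ (/dw/ is the longest suffix that is a licit onset).
So the parse is dwub.stetd.dwokd.
The second /t/ is in the coda of syllable 2 (/stetd/).

2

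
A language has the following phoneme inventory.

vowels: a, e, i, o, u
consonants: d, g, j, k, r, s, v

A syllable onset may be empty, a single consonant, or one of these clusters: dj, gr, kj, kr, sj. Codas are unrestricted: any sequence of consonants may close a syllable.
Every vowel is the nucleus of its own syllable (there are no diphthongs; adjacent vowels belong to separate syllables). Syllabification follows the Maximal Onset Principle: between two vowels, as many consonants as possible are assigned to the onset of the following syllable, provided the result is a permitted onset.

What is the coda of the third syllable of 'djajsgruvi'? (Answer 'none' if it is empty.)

The vowels are a, u, i — 3 nuclei, so 3 syllables.
/a…u/ gap (V1→V2): /jsgr/ splits as /js/ + /gr/ (/gr/ is the longest suffix that is a licit onset).
/u…i/ gap (V2→V3): /v/ is a single consonant, so it becomes the next onset.
Result: djajs.gru.vi.
Syllable 3 is /vi/: onset /v/, nucleus /i/, coda ∅.

none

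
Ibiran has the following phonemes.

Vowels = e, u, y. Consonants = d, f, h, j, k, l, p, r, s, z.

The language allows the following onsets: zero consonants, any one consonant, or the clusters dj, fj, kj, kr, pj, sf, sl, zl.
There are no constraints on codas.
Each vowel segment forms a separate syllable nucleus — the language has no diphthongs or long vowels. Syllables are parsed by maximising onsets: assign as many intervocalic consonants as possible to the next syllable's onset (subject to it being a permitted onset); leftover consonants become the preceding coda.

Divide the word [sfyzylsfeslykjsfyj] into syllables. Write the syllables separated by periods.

sfy.zyl.sfe.slykj.sfyj

Nuclei (vowels): y, y, e, y, y → 5 syllables.
V1 /y/ – V2 /y/: /z/ is a single consonant, so it becomes the next onset.
V2 /y/ – V3 /e/: cluster /lsf/ — the longest permitted-onset suffix is /sf/; onset = /sf/, preceding coda = /l/.
V3 /e/ – V4 /y/: /sl/ — entire cluster is a permitted onset → onset /sl/, coda ∅.
V4 /y/ – V5 /y/: /kjsf/; trying suffixes from longest down, /sf/ is the first permitted one, so coda /kj/ | onset /sf/.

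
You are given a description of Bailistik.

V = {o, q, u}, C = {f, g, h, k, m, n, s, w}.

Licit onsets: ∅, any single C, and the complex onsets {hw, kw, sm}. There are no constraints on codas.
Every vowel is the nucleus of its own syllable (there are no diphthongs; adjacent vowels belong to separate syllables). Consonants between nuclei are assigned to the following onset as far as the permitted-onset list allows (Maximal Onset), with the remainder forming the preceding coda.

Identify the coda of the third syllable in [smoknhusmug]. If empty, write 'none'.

g

Vowels present: o, u, u; each is a nucleus, giving 3 syllables.
Between /o/ (V1) and /u/ (V2): /knh/ splits as /kn/ + /h/ (/h/ is the longest suffix that is a licit onset).
Between /u/ (V2) and /u/ (V3): /sm/ is a licit onset in full, so it all attaches to the next syllable.
Syllabification: smokn.hu.smug.
Syllable 3 is /smug/: onset /sm/, nucleus /u/, coda /g/.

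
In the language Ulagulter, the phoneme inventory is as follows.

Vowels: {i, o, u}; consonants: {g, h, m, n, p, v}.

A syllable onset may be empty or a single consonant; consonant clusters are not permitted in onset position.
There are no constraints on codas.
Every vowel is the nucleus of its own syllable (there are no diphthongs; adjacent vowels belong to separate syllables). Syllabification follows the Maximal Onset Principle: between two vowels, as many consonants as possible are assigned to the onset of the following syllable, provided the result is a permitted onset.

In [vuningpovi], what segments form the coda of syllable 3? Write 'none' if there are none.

none

Nuclei (vowels): u, i, o, i → 4 syllables.
Between /u/ (V1) and /i/ (V2): just /n/ — single C goes to the following onset.
Between /i/ (V2) and /o/ (V3): /ngp/ splits as /ng/ + /p/ (/p/ is the longest suffix that is a licit onset).
Between /o/ (V3) and /i/ (V4): /v/ → onset of the next syllable (single consonants are always licit onsets).
Syllabification: vu.ning.po.vi.
Syllable 3 is /po/: onset /p/, nucleus /o/, coda ∅.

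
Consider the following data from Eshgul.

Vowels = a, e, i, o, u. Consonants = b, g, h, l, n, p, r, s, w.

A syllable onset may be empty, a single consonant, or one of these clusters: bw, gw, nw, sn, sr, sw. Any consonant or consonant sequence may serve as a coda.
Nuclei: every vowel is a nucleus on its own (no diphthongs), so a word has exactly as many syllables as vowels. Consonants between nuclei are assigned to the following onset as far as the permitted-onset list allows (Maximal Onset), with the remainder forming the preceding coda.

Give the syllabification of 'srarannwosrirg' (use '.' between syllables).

Vowels present: a, a, o, i; each is a nucleus, giving 4 syllables.
/a…a/ gap (V1→V2): /r/ → onset of the next syllable (single consonants are always licit onsets).
/a…o/ gap (V2→V3): /nnw/ — longest licit onset from the right is /nw/, leaving /n/ as coda.
/o…i/ gap (V3→V4): /sr/ is a licit onset in full, so it all attaches to the next syllable.

sra.ran.nwo.srirg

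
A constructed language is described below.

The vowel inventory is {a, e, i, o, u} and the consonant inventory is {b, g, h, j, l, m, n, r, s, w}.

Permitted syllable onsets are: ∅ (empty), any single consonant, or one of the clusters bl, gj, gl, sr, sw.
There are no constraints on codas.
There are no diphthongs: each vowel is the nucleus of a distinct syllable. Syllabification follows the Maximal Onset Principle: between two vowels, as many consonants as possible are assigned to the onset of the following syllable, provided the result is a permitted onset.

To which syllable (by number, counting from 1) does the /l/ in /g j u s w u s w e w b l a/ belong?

4

The vowels are u, u, e, a — 4 nuclei, so 4 syllables.
Between /u/ (V1) and /u/ (V2): cluster /sw/ — /sw/ is itself a permitted onset, so the whole cluster goes right; preceding coda = ∅.
Between /u/ (V2) and /e/ (V3): cluster /sw/ — /sw/ is itself a permitted onset, so the whole cluster goes right; preceding coda = ∅.
Between /e/ (V3) and /a/ (V4): /wbl/; trying suffixes from longest down, /bl/ is the first permitted one, so coda /w/ | onset /bl/.
So the parse is gju.swu.swew.bla.
The /l/ is in the onset of syllable 4 (/bla/).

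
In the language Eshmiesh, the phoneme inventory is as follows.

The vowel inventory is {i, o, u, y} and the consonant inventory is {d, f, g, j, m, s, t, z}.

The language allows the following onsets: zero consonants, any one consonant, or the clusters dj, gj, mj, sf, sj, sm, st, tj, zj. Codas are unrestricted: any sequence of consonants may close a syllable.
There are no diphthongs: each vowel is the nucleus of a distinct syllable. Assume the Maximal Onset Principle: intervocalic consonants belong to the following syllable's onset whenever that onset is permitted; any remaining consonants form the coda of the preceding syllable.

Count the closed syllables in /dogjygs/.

Vowels present: o, y; each is a nucleus, giving 2 syllables.
/o…y/ gap (V1→V2): /gj/ — entire cluster is a permitted onset → onset /gj/, coda ∅.
Putting it together: do.gjygs.
Classifying each syllable: /do/ (open), /gjygs/ (closed).
Closed syllables: 1.

1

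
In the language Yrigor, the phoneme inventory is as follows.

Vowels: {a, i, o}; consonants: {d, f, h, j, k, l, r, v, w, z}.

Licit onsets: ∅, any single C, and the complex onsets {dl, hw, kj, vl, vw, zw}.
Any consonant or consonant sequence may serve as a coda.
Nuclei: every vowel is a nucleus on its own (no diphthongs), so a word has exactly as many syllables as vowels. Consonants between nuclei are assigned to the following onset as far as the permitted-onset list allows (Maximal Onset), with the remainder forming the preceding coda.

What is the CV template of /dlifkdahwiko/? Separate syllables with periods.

Vowels present: i, a, i, o; each is a nucleus, giving 4 syllables.
/i…a/ gap (V1→V2): /fkd/ — longest licit onset from the right is /d/, leaving /fk/ as coda.
/a…i/ gap (V2→V3): cluster /hw/ — /hw/ is itself a permitted onset, so the whole cluster goes right; preceding coda = ∅.
/i…o/ gap (V3→V4): /k/ → onset of the next syllable (single consonants are always licit onsets).
Syllabification: dlifk.da.hwi.ko.
Mapping each syllable to C/V: /dlifk/ → CCVCC, /da/ → CV, /hwi/ → CCV, /ko/ → CV.

CCVCC.CV.CCV.CV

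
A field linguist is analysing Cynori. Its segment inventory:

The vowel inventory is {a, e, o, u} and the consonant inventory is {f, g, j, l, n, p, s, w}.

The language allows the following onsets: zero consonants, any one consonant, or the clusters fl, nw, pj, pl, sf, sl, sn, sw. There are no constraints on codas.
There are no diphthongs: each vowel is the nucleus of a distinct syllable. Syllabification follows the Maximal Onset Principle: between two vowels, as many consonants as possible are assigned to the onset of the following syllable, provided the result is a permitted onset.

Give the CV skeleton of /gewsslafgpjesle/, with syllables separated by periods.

CVCC.CCVCC.CCV.CCV

The vowels are e, a, e, e — 4 nuclei, so 4 syllables.
/e…a/ gap (V1→V2): /wssl/; trying suffixes from longest down, /sl/ is the first permitted one, so coda /ws/ | onset /sl/.
/a…e/ gap (V2→V3): cluster /fgpj/ — the longest permitted-onset suffix is /pj/; onset = /pj/, preceding coda = /fg/.
/e…e/ gap (V3→V4): /sl/ — entire cluster is a permitted onset → onset /sl/, coda ∅.
Putting it together: gews.slafg.pje.sle.
Mapping each syllable to C/V: /gews/ → CVCC, /slafg/ → CCVCC, /pje/ → CCV, /sle/ → CCV.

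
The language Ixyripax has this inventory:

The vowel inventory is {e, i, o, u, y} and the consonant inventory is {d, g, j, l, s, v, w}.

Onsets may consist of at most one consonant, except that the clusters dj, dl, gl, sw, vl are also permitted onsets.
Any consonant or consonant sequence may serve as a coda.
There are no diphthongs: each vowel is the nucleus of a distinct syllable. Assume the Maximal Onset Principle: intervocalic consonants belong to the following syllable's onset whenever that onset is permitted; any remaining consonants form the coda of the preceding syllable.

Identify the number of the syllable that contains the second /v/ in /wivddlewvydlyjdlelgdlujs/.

3

Vowels present: i, e, y, y, e, u; each is a nucleus, giving 6 syllables.
/i…e/ gap (V1→V2): /vddl/; trying suffixes from longest down, /dl/ is the first permitted one, so coda /vd/ | onset /dl/.
/e…y/ gap (V2→V3): cluster /wv/ — the longest permitted-onset suffix is /v/; onset = /v/, preceding coda = /w/.
/y…y/ gap (V3→V4): /dl/ — entire cluster is a permitted onset → onset /dl/, coda ∅.
/y…e/ gap (V4→V5): /jdl/ splits as /j/ + /dl/ (/dl/ is the longest suffix that is a licit onset).
/e…u/ gap (V5→V6): cluster /lgdl/ — the longest permitted-onset suffix is /dl/; onset = /dl/, preceding coda = /lg/.
So the parse is wivd.dlew.vy.dlyj.dlelg.dlujs.
The second /v/ is in the onset of syllable 3 (/vy/).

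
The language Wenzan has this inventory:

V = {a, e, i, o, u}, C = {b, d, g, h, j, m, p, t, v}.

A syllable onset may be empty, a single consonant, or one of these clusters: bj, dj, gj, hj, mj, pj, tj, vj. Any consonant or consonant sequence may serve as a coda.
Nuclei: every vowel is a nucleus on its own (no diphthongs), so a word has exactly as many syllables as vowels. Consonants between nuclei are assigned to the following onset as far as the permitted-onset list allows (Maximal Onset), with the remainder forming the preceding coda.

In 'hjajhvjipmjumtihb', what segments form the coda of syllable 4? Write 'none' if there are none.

hb

The vowels are a, i, u, i — 4 nuclei, so 4 syllables.
V1 /a/ – V2 /i/: /jhvj/; trying suffixes from longest down, /vj/ is the first permitted one, so coda /jh/ | onset /vj/.
V2 /i/ – V3 /u/: /pmj/ splits as /p/ + /mj/ (/mj/ is the longest suffix that is a licit onset).
V3 /u/ – V4 /i/: /mt/ splits as /m/ + /t/ (/t/ is the longest suffix that is a licit onset).
Syllabification: hjajh.vjip.mjum.tihb.
Syllable 4 is /tihb/: onset /t/, nucleus /i/, coda /hb/.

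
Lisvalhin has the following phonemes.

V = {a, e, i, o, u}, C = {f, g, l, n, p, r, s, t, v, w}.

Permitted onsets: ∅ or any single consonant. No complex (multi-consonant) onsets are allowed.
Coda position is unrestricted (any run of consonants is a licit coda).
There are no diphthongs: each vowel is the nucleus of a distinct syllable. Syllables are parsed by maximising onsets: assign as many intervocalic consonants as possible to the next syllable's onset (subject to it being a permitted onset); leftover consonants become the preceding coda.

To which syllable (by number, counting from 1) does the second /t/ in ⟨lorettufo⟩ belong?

3

Vowels present: o, e, u, o; each is a nucleus, giving 4 syllables.
/o…e/ gap (V1→V2): /r/ is a single consonant, so it becomes the next onset.
/e…u/ gap (V2→V3): /tt/ — longest licit onset from the right is /t/, leaving /t/ as coda.
/u…o/ gap (V3→V4): /f/ is a single consonant, so it becomes the next onset.
Result: lo.ret.tu.fo.
The second /t/ is in the onset of syllable 3 (/tu/).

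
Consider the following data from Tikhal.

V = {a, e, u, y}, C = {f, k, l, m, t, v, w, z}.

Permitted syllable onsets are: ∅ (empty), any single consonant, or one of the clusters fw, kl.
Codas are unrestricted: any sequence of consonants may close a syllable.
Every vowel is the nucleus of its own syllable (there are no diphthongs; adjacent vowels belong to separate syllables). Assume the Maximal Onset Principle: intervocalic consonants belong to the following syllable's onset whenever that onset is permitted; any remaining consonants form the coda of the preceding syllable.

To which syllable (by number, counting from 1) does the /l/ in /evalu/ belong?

Nuclei (vowels): e, a, u → 3 syllables.
Between /e/ (V1) and /a/ (V2): just /v/ — single C goes to the following onset.
Between /a/ (V2) and /u/ (V3): just /l/ — single C goes to the following onset.
So the parse is e.va.lu.
The /l/ is in the onset of syllable 3 (/lu/).

3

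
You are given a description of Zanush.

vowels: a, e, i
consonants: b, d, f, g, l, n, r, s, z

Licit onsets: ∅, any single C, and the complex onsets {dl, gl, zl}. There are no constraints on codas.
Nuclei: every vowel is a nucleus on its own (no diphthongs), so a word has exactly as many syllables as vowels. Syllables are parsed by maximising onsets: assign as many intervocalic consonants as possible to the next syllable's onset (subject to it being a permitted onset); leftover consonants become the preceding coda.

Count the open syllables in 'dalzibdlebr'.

0

Nuclei (vowels): a, i, e → 3 syllables.
σ1/σ2 boundary: cluster /lz/ — the longest permitted-onset suffix is /z/; onset = /z/, preceding coda = /l/.
σ2/σ3 boundary: /bdl/ — longest licit onset from the right is /dl/, leaving /b/ as coda.
Putting it together: dal.zib.dlebr.
Classifying each syllable: /dal/ (closed), /zib/ (closed), /dlebr/ (closed).
Open syllables: 0.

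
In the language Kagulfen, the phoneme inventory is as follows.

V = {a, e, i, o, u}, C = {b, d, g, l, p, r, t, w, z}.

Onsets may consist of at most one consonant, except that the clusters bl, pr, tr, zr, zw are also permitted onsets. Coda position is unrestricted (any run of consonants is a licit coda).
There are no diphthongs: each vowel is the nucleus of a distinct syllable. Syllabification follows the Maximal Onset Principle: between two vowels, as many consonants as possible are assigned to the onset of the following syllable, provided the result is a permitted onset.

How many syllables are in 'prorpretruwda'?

4

Nuclei (vowels): o, e, u, a → 4 syllables.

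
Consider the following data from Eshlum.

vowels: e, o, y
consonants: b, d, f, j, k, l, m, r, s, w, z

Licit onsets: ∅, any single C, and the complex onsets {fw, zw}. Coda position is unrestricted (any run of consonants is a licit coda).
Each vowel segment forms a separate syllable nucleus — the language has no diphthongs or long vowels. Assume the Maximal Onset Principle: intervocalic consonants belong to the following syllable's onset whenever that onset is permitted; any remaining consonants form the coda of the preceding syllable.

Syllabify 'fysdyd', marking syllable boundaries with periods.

fys.dyd

The vowels are y, y — 2 nuclei, so 2 syllables.
σ1/σ2 boundary: /sd/ splits as /s/ + /d/ (/d/ is the longest suffix that is a licit onset).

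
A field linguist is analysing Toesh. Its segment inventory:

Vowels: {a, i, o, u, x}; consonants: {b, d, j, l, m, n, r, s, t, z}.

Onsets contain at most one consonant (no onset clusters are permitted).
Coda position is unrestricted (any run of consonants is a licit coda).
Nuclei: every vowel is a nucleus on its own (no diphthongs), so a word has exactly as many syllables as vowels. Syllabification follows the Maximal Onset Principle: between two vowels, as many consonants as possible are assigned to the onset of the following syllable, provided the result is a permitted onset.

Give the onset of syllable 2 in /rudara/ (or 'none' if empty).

Vowels present: u, a, a; each is a nucleus, giving 3 syllables.
/u…a/ gap (V1→V2): /d/ is a single consonant, so it becomes the next onset.
/a…a/ gap (V2→V3): /r/ → onset of the next syllable (single consonants are always licit onsets).
Syllabification: ru.da.ra.
Syllable 2 is /da/: onset /d/, nucleus /a/, coda ∅.

d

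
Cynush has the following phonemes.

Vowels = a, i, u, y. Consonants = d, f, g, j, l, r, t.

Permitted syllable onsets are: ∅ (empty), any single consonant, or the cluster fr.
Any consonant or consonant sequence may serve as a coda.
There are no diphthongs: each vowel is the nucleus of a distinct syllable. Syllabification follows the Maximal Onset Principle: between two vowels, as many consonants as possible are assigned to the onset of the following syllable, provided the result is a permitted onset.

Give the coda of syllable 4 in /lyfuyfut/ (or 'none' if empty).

t

Nuclei (vowels): y, u, y, u → 4 syllables.
σ1/σ2 boundary: /f/ → onset of the next syllable (single consonants are always licit onsets).
σ2/σ3 boundary: no consonants, so the boundary falls immediately after /u/.
σ3/σ4 boundary: just /f/ — single C goes to the following onset.
Putting it together: ly.fu.y.fut.
Syllable 4 is /fut/: onset /f/, nucleus /u/, coda /t/.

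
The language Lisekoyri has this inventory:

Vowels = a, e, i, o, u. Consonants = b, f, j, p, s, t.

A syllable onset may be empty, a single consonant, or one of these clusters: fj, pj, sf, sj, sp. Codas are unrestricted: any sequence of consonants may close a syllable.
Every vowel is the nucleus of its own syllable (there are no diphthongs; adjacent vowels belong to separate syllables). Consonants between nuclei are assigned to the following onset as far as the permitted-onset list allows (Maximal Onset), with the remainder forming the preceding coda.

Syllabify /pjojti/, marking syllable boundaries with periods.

The vowels are o, i — 2 nuclei, so 2 syllables.
/o…i/ gap (V1→V2): cluster /jt/ — the longest permitted-onset suffix is /t/; onset = /t/, preceding coda = /j/.

pjoj.ti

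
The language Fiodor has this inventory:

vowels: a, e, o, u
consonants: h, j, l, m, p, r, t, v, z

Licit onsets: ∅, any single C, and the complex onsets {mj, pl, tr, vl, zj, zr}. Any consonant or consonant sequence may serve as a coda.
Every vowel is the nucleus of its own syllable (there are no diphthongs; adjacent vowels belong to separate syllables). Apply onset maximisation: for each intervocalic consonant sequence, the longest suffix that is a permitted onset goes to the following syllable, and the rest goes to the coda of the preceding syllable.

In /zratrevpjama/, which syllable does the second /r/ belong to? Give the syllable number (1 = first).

The vowels are a, e, a, a — 4 nuclei, so 4 syllables.
/a…e/ gap (V1→V2): /tr/ — entire cluster is a permitted onset → onset /tr/, coda ∅.
/e…a/ gap (V2→V3): /vpj/; trying suffixes from longest down, /j/ is the first permitted one, so coda /vp/ | onset /j/.
/a…a/ gap (V3→V4): /m/ → onset of the next syllable (single consonants are always licit onsets).
Result: zra.trevp.ja.ma.
The second /r/ is in the onset of syllable 2 (/trevp/).

2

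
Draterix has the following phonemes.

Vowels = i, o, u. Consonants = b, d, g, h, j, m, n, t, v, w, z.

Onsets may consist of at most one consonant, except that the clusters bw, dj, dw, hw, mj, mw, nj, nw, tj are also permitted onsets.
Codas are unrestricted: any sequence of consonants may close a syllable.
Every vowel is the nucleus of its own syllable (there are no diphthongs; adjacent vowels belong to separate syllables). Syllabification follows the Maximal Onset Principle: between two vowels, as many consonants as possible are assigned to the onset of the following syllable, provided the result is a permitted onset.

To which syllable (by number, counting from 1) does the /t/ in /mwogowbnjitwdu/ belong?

The vowels are o, o, i, u — 4 nuclei, so 4 syllables.
V1 /o/ – V2 /o/: /g/ is a single consonant, so it becomes the next onset.
V2 /o/ – V3 /i/: /wbnj/ — longest licit onset from the right is /nj/, leaving /wb/ as coda.
V3 /i/ – V4 /u/: /twd/ — longest licit onset from the right is /d/, leaving /tw/ as coda.
Syllabification: mwo.gowb.njitw.du.
The /t/ is in the coda of syllable 3 (/njitw/).

3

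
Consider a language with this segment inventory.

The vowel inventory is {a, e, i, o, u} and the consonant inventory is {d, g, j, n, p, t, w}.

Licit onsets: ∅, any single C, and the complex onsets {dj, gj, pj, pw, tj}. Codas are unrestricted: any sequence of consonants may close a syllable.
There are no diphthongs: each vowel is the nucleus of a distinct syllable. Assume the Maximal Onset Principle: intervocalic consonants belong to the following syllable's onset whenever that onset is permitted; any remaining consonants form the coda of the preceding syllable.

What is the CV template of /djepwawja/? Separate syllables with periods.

CCV.CCVC.CV

The vowels are e, a, a — 3 nuclei, so 3 syllables.
/e…a/ gap (V1→V2): /pw/ is a licit onset in full, so it all attaches to the next syllable.
/a…a/ gap (V2→V3): /wj/; trying suffixes from longest down, /j/ is the first permitted one, so coda /w/ | onset /j/.
So the parse is dje.pwaw.ja.
Mapping each syllable to C/V: /dje/ → CCV, /pwaw/ → CCVC, /ja/ → CV.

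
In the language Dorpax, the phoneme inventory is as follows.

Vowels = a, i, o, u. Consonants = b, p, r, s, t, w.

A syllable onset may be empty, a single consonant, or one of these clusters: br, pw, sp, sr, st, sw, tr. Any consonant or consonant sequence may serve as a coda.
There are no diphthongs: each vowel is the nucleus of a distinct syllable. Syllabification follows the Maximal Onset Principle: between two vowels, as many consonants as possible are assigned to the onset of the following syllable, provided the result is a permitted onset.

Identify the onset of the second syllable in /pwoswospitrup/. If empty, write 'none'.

Nuclei (vowels): o, o, i, u → 4 syllables.
V1 /o/ – V2 /o/: /sw/ — entire cluster is a permitted onset → onset /sw/, coda ∅.
V2 /o/ – V3 /i/: /sp/ is a licit onset in full, so it all attaches to the next syllable.
V3 /i/ – V4 /u/: cluster /tr/ — /tr/ is itself a permitted onset, so the whole cluster goes right; preceding coda = ∅.
Syllabification: pwo.swo.spi.trup.
Syllable 2 is /swo/: onset /sw/, nucleus /o/, coda ∅.

sw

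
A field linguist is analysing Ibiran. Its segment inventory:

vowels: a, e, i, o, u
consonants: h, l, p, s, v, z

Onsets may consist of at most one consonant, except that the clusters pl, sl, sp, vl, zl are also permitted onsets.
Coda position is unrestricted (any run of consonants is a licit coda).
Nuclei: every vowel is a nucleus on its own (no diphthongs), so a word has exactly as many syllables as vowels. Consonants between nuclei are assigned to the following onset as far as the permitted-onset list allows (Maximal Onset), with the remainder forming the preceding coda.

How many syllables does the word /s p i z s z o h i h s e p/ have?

4

Nuclei (vowels): i, o, i, e → 4 syllables.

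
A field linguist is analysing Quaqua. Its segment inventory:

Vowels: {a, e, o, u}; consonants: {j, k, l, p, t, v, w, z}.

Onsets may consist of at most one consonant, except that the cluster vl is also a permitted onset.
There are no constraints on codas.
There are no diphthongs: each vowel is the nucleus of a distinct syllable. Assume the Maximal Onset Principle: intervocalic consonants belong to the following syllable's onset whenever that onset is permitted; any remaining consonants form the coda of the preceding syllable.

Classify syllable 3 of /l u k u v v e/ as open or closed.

Vowels present: u, u, e; each is a nucleus, giving 3 syllables.
Between /u/ (V1) and /u/ (V2): /k/ → onset of the next syllable (single consonants are always licit onsets).
Between /u/ (V2) and /e/ (V3): cluster /vv/ — the longest permitted-onset suffix is /v/; onset = /v/, preceding coda = /v/.
Putting it together: lu.kuv.ve.
Syllable 3 is /ve/; it ends in its nucleus with no coda, so it is open.

open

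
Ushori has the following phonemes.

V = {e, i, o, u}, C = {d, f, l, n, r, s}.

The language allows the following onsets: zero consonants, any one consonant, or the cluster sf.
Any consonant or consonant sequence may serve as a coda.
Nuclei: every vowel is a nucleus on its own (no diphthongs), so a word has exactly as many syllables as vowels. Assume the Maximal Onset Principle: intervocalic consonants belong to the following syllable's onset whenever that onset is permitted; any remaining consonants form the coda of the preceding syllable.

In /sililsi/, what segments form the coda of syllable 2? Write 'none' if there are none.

l

Nuclei (vowels): i, i, i → 3 syllables.
/i…i/ gap (V1→V2): /l/ is a single consonant, so it becomes the next onset.
/i…i/ gap (V2→V3): /ls/ splits as /l/ + /s/ (/s/ is the longest suffix that is a licit onset).
Result: si.lil.si.
Syllable 2 is /lil/: onset /l/, nucleus /i/, coda /l/.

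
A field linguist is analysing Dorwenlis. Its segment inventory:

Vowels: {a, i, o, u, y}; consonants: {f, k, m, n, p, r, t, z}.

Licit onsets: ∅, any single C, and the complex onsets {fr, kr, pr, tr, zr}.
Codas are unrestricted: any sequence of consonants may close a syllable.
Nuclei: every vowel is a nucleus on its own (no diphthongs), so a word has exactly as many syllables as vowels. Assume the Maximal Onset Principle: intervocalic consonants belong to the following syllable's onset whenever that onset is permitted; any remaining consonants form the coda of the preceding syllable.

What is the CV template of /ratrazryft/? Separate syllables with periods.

CV.CCV.CCVCC

The vowels are a, a, y — 3 nuclei, so 3 syllables.
σ1/σ2 boundary: cluster /tr/ — /tr/ is itself a permitted onset, so the whole cluster goes right; preceding coda = ∅.
σ2/σ3 boundary: /zr/ — entire cluster is a permitted onset → onset /zr/, coda ∅.
So the parse is ra.tra.zryft.
Mapping each syllable to C/V: /ra/ → CV, /tra/ → CCV, /zryft/ → CCVCC.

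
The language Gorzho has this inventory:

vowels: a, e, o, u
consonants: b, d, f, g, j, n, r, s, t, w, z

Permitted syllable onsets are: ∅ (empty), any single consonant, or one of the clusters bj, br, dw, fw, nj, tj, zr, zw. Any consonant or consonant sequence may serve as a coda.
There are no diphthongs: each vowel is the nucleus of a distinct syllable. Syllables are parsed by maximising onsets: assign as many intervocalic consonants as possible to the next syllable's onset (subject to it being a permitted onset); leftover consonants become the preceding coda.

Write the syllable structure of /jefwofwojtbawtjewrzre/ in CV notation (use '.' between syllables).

CV.CCV.CCVCC.CVC.CCVCC.CCV

Vowels present: e, o, o, a, e, e; each is a nucleus, giving 6 syllables.
σ1/σ2 boundary: cluster /fw/ — /fw/ is itself a permitted onset, so the whole cluster goes right; preceding coda = ∅.
σ2/σ3 boundary: /fw/ — entire cluster is a permitted onset → onset /fw/, coda ∅.
σ3/σ4 boundary: /jtb/ splits as /jt/ + /b/ (/b/ is the longest suffix that is a licit onset).
σ4/σ5 boundary: /wtj/ — longest licit onset from the right is /tj/, leaving /w/ as coda.
σ5/σ6 boundary: /wrzr/ splits as /wr/ + /zr/ (/zr/ is the longest suffix that is a licit onset).
Putting it together: je.fwo.fwojt.baw.tjewr.zre.
Mapping each syllable to C/V: /je/ → CV, /fwo/ → CCV, /fwojt/ → CCVCC, /baw/ → CVC, /tjewr/ → CCVCC, /zre/ → CCV.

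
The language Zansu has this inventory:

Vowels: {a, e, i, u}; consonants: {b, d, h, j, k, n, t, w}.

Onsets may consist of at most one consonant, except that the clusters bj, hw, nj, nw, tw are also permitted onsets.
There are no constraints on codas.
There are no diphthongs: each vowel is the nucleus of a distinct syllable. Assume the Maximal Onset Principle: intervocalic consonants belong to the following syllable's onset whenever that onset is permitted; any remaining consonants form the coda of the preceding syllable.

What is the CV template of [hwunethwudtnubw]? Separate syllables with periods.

CCV.CVC.CCVCC.CVCC

Vowels present: u, e, u, u; each is a nucleus, giving 4 syllables.
/u…e/ gap (V1→V2): just /n/ — single C goes to the following onset.
/e…u/ gap (V2→V3): /thw/ splits as /t/ + /hw/ (/hw/ is the longest suffix that is a licit onset).
/u…u/ gap (V3→V4): /dtn/; trying suffixes from longest down, /n/ is the first permitted one, so coda /dt/ | onset /n/.
So the parse is hwu.net.hwudt.nubw.
Mapping each syllable to C/V: /hwu/ → CCV, /net/ → CVC, /hwudt/ → CCVCC, /nubw/ → CVCC.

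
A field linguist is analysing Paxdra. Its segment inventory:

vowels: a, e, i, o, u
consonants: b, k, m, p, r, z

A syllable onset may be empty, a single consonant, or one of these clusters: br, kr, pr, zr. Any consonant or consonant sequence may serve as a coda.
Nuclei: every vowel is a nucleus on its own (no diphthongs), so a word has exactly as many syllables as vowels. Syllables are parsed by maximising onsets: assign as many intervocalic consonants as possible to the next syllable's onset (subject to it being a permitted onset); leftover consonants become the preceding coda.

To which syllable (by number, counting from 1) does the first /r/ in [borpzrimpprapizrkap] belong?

1

Nuclei (vowels): o, i, a, i, a → 5 syllables.
/o…i/ gap (V1→V2): /rpzr/ — longest licit onset from the right is /zr/, leaving /rp/ as coda.
/i…a/ gap (V2→V3): cluster /mppr/ — the longest permitted-onset suffix is /pr/; onset = /pr/, preceding coda = /mp/.
/a…i/ gap (V3→V4): just /p/ — single C goes to the following onset.
/i…a/ gap (V4→V5): /zrk/; trying suffixes from longest down, /k/ is the first permitted one, so coda /zr/ | onset /k/.
Syllabification: borp.zrimp.pra.pizr.kap.
The first /r/ is in the coda of syllable 1 (/borp/).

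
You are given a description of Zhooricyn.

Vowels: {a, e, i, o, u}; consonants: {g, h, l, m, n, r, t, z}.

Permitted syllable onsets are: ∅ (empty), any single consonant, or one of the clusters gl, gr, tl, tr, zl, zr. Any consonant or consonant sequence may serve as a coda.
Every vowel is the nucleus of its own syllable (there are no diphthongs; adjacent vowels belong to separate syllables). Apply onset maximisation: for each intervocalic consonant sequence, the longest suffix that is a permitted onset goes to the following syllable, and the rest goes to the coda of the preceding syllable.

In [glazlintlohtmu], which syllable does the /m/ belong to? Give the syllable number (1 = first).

4

Vowels present: a, i, o, u; each is a nucleus, giving 4 syllables.
V1 /a/ – V2 /i/: /zl/ is a licit onset in full, so it all attaches to the next syllable.
V2 /i/ – V3 /o/: /ntl/ splits as /n/ + /tl/ (/tl/ is the longest suffix that is a licit onset).
V3 /o/ – V4 /u/: /htm/; trying suffixes from longest down, /m/ is the first permitted one, so coda /ht/ | onset /m/.
Result: gla.zlin.tloht.mu.
The /m/ is in the onset of syllable 4 (/mu/).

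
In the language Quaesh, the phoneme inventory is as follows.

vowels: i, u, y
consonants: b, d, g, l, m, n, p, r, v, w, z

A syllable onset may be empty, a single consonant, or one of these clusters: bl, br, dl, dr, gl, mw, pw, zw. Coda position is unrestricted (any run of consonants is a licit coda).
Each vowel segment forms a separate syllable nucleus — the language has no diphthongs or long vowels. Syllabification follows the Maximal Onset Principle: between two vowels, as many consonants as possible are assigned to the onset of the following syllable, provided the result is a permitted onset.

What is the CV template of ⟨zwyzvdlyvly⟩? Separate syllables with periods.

Vowels present: y, y, y; each is a nucleus, giving 3 syllables.
V1 /y/ – V2 /y/: /zvdl/; trying suffixes from longest down, /dl/ is the first permitted one, so coda /zv/ | onset /dl/.
V2 /y/ – V3 /y/: /vl/ — longest licit onset from the right is /l/, leaving /v/ as coda.
Result: zwyzv.dlyv.ly.
Mapping each syllable to C/V: /zwyzv/ → CCVCC, /dlyv/ → CCVC, /ly/ → CV.

CCVCC.CCVC.CV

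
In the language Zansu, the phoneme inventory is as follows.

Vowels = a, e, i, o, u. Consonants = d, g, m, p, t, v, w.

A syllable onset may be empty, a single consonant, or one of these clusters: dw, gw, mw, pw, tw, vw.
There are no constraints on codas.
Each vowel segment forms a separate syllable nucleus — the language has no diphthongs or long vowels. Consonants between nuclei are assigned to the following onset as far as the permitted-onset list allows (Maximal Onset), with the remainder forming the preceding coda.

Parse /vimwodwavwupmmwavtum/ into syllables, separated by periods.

vi.mwo.dwa.vwupm.mwav.tum

Nuclei (vowels): i, o, a, u, a, u → 6 syllables.
σ1/σ2 boundary: cluster /mw/ — /mw/ is itself a permitted onset, so the whole cluster goes right; preceding coda = ∅.
σ2/σ3 boundary: /dw/ — entire cluster is a permitted onset → onset /dw/, coda ∅.
σ3/σ4 boundary: /vw/ — entire cluster is a permitted onset → onset /vw/, coda ∅.
σ4/σ5 boundary: /pmmw/ — longest licit onset from the right is /mw/, leaving /pm/ as coda.
σ5/σ6 boundary: /vt/ — longest licit onset from the right is /t/, leaving /v/ as coda.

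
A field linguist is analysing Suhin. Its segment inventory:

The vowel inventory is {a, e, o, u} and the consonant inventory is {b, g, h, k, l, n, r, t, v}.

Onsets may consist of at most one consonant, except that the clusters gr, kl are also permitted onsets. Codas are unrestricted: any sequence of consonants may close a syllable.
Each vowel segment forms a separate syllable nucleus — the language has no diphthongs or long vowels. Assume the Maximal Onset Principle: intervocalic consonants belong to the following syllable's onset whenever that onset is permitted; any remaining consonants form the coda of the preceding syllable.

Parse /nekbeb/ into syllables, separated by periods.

Vowels present: e, e; each is a nucleus, giving 2 syllables.
σ1/σ2 boundary: /kb/ — longest licit onset from the right is /b/, leaving /k/ as coda.

nek.beb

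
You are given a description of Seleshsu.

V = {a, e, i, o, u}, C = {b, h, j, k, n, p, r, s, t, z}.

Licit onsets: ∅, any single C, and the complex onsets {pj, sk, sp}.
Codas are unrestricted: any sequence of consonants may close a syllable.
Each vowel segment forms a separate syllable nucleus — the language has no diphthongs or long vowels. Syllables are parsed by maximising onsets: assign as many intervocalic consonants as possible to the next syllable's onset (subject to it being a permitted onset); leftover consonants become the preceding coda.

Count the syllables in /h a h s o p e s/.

The vowels are a, o, e — 3 nuclei, so 3 syllables.

3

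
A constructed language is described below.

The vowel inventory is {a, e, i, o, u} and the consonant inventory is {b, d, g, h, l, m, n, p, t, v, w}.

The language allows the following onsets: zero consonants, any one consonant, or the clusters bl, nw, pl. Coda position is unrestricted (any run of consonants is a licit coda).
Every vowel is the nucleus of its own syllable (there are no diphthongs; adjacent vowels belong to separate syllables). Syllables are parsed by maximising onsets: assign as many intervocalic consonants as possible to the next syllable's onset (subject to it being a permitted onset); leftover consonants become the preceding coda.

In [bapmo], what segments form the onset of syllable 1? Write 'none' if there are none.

Vowels present: a, o; each is a nucleus, giving 2 syllables.
/a…o/ gap (V1→V2): /pm/ splits as /p/ + /m/ (/m/ is the longest suffix that is a licit onset).
So the parse is bap.mo.
Syllable 1 is /bap/: onset /b/, nucleus /a/, coda /p/.

b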